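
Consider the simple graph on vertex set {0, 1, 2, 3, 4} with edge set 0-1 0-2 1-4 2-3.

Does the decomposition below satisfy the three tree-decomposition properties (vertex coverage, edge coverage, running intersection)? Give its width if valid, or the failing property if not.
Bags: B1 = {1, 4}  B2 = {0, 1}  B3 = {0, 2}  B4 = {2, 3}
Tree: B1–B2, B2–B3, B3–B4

Yes; width 1.

Every vertex of G appears in some bag (union = {0, 1, 2, 3, 4}); every edge is covered by a bag; and for each vertex v the set of bags containing v is connected in the bag tree. The decomposition is therefore valid. The largest bag has 2 vertices, so the width is 1.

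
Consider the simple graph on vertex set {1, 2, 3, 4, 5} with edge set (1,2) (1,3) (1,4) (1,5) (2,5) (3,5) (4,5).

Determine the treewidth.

A width-2 tree decomposition is:
Bags: B1 = {1, 3, 5}  B2 = {1, 4, 5}  B3 = {1, 2, 5}
Tree: B1–B2, B1–B3
Every bag has size at most 3, so the width is 3 − 1 = 2 and tw(G) ≤ 2. For the lower bound, the 3 vertices {1, 2, 5} are pairwise adjacent, and any tree decomposition puts a clique entirely inside one bag — forcing width ≥ 2. Therefore the treewidth is 2.

2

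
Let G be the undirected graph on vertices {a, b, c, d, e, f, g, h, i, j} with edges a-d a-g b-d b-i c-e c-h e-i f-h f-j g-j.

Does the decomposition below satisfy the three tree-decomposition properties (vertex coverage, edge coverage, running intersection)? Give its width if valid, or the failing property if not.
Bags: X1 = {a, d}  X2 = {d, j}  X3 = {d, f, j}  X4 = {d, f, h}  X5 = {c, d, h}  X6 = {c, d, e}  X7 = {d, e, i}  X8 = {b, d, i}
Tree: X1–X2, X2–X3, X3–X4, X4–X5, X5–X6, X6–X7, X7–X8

A tree decomposition must satisfy three properties: every vertex lies in some bag; for every edge, both endpoints lie together in some bag; and for every vertex, the bags containing it form a connected subtree. Here vertex g appears in no bag, so the decomposition is invalid.

No — vertex g appears in no bag.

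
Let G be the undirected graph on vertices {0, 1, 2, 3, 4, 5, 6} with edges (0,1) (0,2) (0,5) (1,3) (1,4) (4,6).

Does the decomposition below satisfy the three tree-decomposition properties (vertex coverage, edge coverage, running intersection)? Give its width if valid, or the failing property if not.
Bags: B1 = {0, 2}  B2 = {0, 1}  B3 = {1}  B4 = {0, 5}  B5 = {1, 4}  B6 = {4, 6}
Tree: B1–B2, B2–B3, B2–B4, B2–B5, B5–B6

A tree decomposition must satisfy three properties: every vertex lies in some bag; for every edge, both endpoints lie together in some bag; and for every vertex, the bags containing it form a connected subtree. Here vertex 3 appears in no bag, so the decomposition is invalid.

No — vertex 3 appears in no bag.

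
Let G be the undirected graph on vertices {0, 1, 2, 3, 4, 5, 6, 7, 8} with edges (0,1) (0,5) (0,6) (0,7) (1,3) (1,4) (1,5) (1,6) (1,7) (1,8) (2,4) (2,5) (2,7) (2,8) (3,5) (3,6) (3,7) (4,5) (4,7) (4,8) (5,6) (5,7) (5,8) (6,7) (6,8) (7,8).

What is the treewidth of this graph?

A width-4 tree decomposition is:
Bags: B1 = {1, 3, 5, 6, 7}  B2 = {1, 5, 6, 7, 8}  B3 = {0, 1, 5, 6, 7}  B4 = {1, 4, 5, 7, 8}  B5 = {2, 4, 5, 7, 8}
Tree: B1–B2, B1–B3, B2–B4, B4–B5
Each bag holds 5 vertices, so the decomposition has width 4, which upper-bounds the treewidth. Conversely, {1, 4, 5, 7, 8} is a clique of size 5, and the vertices of any clique must share a bag in every tree decomposition; so some bag has ≥ 5 vertices and tw(G) ≥ 4. Hence tw(G) = 4 exactly.

4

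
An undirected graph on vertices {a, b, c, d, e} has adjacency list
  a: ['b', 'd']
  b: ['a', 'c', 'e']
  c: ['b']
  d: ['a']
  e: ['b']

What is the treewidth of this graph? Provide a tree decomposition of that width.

Treewidth 1.
One such decomposition:
Bags: B1 = {a, b}  B2 = {b, c}  B3 = {a, d}  B4 = {b, e}
Tree: B1–B2, B1–B3, B2–B4

Each bag holds 2 vertices, so the decomposition has width 1, which upper-bounds the treewidth. Any graph with an edge has treewidth ≥ 1, and G has the edge a–b. Combining the bounds, tw(G) = 1.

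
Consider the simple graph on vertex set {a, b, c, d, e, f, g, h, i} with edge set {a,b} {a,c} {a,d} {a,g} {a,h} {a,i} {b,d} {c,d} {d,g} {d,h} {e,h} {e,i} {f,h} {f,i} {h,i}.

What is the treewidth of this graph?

2

A width-2 tree decomposition is:
Bags: B1 = {a, d, h}  B2 = {a, c, d}  B3 = {a, h, i}  B4 = {a, d, g}  B5 = {e, h, i}  B6 = {a, b, d}  B7 = {f, h, i}
Tree: B1–B2, B1–B3, B2–B4, B3–B5, B2–B6, B5–B7
Every bag has size at most 3, so the width is 3 − 1 = 2 and tw(G) ≤ 2. Conversely, {a, d, g} is a clique of size 3, and the vertices of any clique must share a bag in every tree decomposition; so some bag has ≥ 3 vertices and tw(G) ≥ 2. Therefore the treewidth is 2.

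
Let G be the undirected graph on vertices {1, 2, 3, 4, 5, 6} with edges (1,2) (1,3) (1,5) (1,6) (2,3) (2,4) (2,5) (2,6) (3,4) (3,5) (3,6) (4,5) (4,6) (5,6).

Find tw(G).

4

A width-4 tree decomposition is:
Bags: B1 = {2, 3, 4, 5, 6}  B2 = {1, 2, 3, 5, 6}
Tree: B1–B2
Every bag has size at most 5, so the width is 5 − 1 = 4 and tw(G) ≤ 4. On the other hand G contains the 5-clique {1, 2, 3, 5, 6}. A clique must lie in a single bag of any decomposition, so no decomposition can have width below 4. Combining the bounds, tw(G) = 4.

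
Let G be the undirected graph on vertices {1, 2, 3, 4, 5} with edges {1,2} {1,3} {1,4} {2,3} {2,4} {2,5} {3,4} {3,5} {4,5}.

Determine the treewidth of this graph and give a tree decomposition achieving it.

Every bag has size at most 4, so the width is 4 − 1 = 3 and tw(G) ≤ 3. For the lower bound, the 4 vertices {1, 2, 3, 4} are pairwise adjacent, and any tree decomposition puts a clique entirely inside one bag — forcing width ≥ 3. The upper and lower bounds meet at 3, so that is the treewidth.

Treewidth 3.
One optimal decomposition is:
Bags: B1 = {1, 2, 3, 4}  B2 = {2, 3, 4, 5}
Tree: B1–B2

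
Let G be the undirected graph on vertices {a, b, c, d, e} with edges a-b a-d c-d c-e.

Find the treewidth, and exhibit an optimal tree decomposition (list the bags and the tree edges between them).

Treewidth 1.
Bags: B1 = {a, b}  B2 = {a, d}  B3 = {c, d}  B4 = {c, e}
Tree: B1–B2, B2–B3, B3–B4

Each bag holds 2 vertices, so the decomposition has width 1, which upper-bounds the treewidth. G has an edge, so its treewidth is at least 1. Hence tw(G) = 1 exactly.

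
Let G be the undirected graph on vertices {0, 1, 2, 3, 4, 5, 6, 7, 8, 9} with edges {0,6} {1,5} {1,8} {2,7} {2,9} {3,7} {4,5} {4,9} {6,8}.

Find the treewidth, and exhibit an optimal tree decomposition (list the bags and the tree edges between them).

The largest bag has 2 vertices, giving width 1; this decomposition certifies tw(G) ≤ 1. G has an edge, so its treewidth is at least 1. Therefore the treewidth is 1.

Treewidth 1.
One optimal decomposition is:
Bags: B1 = {3, 7}  B2 = {2, 7}  B3 = {2, 9}  B4 = {4, 9}  B5 = {4, 5}  B6 = {1, 5}  B7 = {1, 8}  B8 = {6, 8}  B9 = {0, 6}
Tree: B1–B2, B2–B3, B3–B4, B4–B5, B5–B6, B6–B7, B7–B8, B8–B9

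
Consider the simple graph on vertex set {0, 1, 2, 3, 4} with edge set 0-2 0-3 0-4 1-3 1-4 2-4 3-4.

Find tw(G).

2

A width-2 tree decomposition is:
Bags: B1 = {0, 3, 4}  B2 = {1, 3, 4}  B3 = {0, 2, 4}
Tree: B1–B2, B1–B3
The largest bag has 3 vertices, giving width 2; this decomposition certifies tw(G) ≤ 2. For the lower bound, the 3 vertices {0, 2, 4} are pairwise adjacent, and any tree decomposition puts a clique entirely inside one bag — forcing width ≥ 2. Hence tw(G) = 2 exactly.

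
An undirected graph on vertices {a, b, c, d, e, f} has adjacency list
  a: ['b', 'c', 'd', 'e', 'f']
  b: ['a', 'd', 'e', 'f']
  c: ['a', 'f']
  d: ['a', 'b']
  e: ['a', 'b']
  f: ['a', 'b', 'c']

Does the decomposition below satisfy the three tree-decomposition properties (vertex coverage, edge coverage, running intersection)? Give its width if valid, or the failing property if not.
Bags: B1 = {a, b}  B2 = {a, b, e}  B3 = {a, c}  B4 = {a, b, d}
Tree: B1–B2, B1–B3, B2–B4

No — vertex f appears in no bag.

A tree decomposition must satisfy three properties: every vertex lies in some bag; for every edge, both endpoints lie together in some bag; and for every vertex, the bags containing it form a connected subtree. Here vertex f appears in no bag, so the decomposition is invalid.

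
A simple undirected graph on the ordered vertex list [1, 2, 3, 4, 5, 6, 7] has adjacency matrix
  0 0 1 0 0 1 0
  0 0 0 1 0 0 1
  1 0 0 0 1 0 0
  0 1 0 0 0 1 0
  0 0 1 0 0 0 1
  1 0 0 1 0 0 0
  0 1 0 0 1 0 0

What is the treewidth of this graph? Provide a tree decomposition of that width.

Every bag has size at most 3, so the width is 3 − 1 = 2 and tw(G) ≤ 2. For the lower bound, G contains the cycle 7–2–4–6–1–3–5–7, so G is not a forest; only forests have treewidth ≤ 1, hence tw(G) ≥ 2. The upper and lower bounds meet at 2, so that is the treewidth.

Treewidth 2.
One such decomposition:
Bags: B1 = {2, 4, 7}  B2 = {4, 6, 7}  B3 = {1, 6, 7}  B4 = {1, 3, 7}  B5 = {3, 5, 7}
Tree: B1–B2, B2–B3, B3–B4, B4–B5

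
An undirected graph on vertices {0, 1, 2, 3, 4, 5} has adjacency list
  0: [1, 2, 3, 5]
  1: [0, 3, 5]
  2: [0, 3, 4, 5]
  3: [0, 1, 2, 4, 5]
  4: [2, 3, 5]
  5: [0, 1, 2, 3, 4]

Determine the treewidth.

A width-3 tree decomposition is:
Bags: B1 = {2, 3, 4, 5}  B2 = {0, 2, 3, 5}  B3 = {0, 1, 3, 5}
Tree: B1–B2, B2–B3
Each bag holds 4 vertices, so the decomposition has width 3, which upper-bounds the treewidth. Conversely, {0, 1, 3, 5} is a clique of size 4, and the vertices of any clique must share a bag in every tree decomposition; so some bag has ≥ 4 vertices and tw(G) ≥ 3. The upper and lower bounds meet at 3, so that is the treewidth.

3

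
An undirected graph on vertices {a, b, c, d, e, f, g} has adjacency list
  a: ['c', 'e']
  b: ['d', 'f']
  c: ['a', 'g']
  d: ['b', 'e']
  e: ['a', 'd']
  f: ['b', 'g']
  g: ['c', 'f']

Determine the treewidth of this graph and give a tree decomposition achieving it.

Every bag has size at most 3, so the width is 3 − 1 = 2 and tw(G) ≤ 2. The edges e–a–c–g–f–b–d–e form a cycle, so G is not a tree and its treewidth is at least 2. The upper and lower bounds meet at 2, so that is the treewidth.

Treewidth 2.
One optimal decomposition is:
Bags: B1 = {a, c, e}  B2 = {c, e, g}  B3 = {e, f, g}  B4 = {b, e, f}  B5 = {b, d, e}
Tree: B1–B2, B2–B3, B3–B4, B4–B5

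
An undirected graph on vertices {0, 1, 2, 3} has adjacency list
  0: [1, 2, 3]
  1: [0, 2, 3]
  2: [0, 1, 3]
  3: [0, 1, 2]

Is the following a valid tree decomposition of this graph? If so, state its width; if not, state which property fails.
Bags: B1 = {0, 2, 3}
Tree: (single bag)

No — vertex 1 appears in no bag.

A tree decomposition must satisfy three properties: every vertex lies in some bag; for every edge, both endpoints lie together in some bag; and for every vertex, the bags containing it form a connected subtree. Here vertex 1 appears in no bag, so the decomposition is invalid.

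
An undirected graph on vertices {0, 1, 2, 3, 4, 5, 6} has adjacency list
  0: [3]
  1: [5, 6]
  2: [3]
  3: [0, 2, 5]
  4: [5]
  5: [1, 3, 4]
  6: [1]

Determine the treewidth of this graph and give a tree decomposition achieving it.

Treewidth 1.
One optimal decomposition is:
Bags: B1 = {3, 5}  B2 = {2, 3}  B3 = {0, 3}  B4 = {4, 5}  B5 = {1, 5}  B6 = {1, 6}
Tree: B1–B2, B2–B3, B1–B4, B1–B5, B5–B6

Each bag holds 2 vertices, so the decomposition has width 1, which upper-bounds the treewidth. G has an edge, so its treewidth is at least 1. The upper and lower bounds meet at 1, so that is the treewidth.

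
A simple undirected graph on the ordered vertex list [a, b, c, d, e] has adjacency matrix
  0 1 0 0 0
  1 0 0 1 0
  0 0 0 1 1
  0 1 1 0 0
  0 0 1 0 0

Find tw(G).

A width-1 tree decomposition is:
Bags: B1 = {a, b}  B2 = {b, d}  B3 = {c, d}  B4 = {c, e}
Tree: B1–B2, B2–B3, B3–B4
Each bag holds 2 vertices, so the decomposition has width 1, which upper-bounds the treewidth. Since G has at least one edge (e.g. a–b), it is not an edgeless graph, so tw(G) ≥ 1. Hence tw(G) = 1 exactly.

1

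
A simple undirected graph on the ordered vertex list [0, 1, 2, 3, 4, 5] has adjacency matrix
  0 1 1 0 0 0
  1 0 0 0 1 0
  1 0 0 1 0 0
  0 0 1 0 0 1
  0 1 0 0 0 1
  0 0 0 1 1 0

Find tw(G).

A width-2 tree decomposition is:
Bags: B1 = {0, 2, 3}  B2 = {0, 1, 3}  B3 = {1, 3, 4}  B4 = {3, 4, 5}
Tree: B1–B2, B2–B3, B3–B4
Every bag has size at most 3, so the width is 3 − 1 = 2 and tw(G) ≤ 2. For the lower bound, G contains the cycle 3–2–0–1–4–5–3, so G is not a forest; only forests have treewidth ≤ 1, hence tw(G) ≥ 2. The upper and lower bounds meet at 2, so that is the treewidth.

2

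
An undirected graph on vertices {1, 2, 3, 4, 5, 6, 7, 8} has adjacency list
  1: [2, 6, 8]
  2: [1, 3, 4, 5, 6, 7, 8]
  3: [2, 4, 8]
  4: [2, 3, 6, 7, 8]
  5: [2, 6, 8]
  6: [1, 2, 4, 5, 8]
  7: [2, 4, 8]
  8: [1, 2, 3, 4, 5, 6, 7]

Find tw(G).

3

A width-3 tree decomposition is:
Bags: B1 = {2, 4, 6, 8}  B2 = {2, 5, 6, 8}  B3 = {2, 3, 4, 8}  B4 = {2, 4, 7, 8}  B5 = {1, 2, 6, 8}
Tree: B1–B2, B1–B3, B1–B4, B1–B5
Every bag has size at most 4, so the width is 4 − 1 = 3 and tw(G) ≤ 3. For the lower bound, the 4 vertices {1, 2, 6, 8} are pairwise adjacent, and any tree decomposition puts a clique entirely inside one bag — forcing width ≥ 3. The upper and lower bounds meet at 3, so that is the treewidth.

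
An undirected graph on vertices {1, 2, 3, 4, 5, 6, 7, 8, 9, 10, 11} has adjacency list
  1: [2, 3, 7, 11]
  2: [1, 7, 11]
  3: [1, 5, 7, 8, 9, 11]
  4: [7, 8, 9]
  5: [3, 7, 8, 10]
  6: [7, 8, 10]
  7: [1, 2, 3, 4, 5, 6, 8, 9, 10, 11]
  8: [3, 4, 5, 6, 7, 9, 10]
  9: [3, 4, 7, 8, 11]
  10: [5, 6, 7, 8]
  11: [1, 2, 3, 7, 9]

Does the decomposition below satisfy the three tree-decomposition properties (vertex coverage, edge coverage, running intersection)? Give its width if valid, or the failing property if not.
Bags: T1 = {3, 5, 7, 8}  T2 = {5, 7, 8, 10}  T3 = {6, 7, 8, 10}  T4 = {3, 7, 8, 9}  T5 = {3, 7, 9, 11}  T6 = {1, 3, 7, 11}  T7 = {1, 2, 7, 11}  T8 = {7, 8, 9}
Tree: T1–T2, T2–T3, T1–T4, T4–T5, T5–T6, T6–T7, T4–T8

A tree decomposition must satisfy three properties: every vertex lies in some bag; for every edge, both endpoints lie together in some bag; and for every vertex, the bags containing it form a connected subtree. Here vertex 4 appears in no bag, so the decomposition is invalid.

No — vertex 4 appears in no bag.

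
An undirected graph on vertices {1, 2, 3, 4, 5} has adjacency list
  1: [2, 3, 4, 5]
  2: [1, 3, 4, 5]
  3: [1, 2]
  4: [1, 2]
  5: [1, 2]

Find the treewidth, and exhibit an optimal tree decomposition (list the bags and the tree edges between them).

Treewidth 2.
Bags: B1 = {1, 2, 3}  B2 = {1, 2, 4}  B3 = {1, 2, 5}
Tree: B1–B2, B1–B3

Every bag has size at most 3, so the width is 3 − 1 = 2 and tw(G) ≤ 2. For the lower bound, the 3 vertices {1, 2, 3} are pairwise adjacent, and any tree decomposition puts a clique entirely inside one bag — forcing width ≥ 2. Therefore the treewidth is 2.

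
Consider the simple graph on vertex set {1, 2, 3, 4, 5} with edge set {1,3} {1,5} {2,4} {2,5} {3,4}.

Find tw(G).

2

A width-2 tree decomposition is:
Bags: B1 = {2, 4, 5}  B2 = {3, 4, 5}  B3 = {1, 3, 5}
Tree: B1–B2, B2–B3
Every bag has size at most 3, so the width is 3 − 1 = 2 and tw(G) ≤ 2. The edges 5–2–4–3–1–5 form a cycle, so G is not a tree and its treewidth is at least 2. Therefore the treewidth is 2.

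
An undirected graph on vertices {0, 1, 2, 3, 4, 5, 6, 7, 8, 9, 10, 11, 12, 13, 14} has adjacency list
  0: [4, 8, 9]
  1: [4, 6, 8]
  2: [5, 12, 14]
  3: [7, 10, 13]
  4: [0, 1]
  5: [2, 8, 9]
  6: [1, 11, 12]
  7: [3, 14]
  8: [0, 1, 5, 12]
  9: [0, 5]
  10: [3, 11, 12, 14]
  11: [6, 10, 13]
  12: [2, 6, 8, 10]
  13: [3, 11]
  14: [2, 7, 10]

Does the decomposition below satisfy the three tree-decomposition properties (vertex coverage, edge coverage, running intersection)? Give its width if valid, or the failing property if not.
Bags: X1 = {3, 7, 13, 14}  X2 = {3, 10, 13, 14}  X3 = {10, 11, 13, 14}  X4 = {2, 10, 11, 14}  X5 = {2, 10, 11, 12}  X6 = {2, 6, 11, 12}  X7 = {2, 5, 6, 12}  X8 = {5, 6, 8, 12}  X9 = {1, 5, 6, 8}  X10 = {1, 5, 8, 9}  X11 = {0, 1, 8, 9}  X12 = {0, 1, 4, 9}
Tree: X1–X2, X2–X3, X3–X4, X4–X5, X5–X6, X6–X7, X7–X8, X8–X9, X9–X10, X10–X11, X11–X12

Yes; width 3.

Vertex coverage: the bags together contain {0, 1, 2, 3, 4, 5, 6, 7, 8, 9, 10, 11, 12, 13, 14}, the full vertex set. Edge coverage: each edge of G has both endpoints in at least one bag. Running intersection: for every vertex, the bags containing it form a connected subtree. All three properties hold, so this is a valid tree decomposition of width max|bag| − 1 = 3, and hence tw(G) ≤ 3.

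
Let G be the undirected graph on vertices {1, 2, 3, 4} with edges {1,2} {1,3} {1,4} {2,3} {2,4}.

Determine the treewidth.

A width-2 tree decomposition is:
Bags: B1 = {1, 2, 4}  B2 = {1, 2, 3}
Tree: B1–B2
Each bag holds 3 vertices, so the decomposition has width 2, which upper-bounds the treewidth. For the lower bound, the 3 vertices {1, 2, 3} are pairwise adjacent, and any tree decomposition puts a clique entirely inside one bag — forcing width ≥ 2. Therefore the treewidth is 2.

2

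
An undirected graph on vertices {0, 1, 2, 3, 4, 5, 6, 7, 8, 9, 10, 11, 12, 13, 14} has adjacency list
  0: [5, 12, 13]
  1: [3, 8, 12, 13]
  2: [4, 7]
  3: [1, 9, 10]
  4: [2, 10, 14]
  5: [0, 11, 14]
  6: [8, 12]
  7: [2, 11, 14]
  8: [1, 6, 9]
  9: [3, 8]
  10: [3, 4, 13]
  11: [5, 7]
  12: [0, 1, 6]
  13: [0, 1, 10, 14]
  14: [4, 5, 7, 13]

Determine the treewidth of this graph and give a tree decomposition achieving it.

Treewidth 3.
One optimal decomposition is:
Bags: B1 = {3, 6, 8, 9}  B2 = {1, 3, 6, 8}  B3 = {1, 3, 6, 12}  B4 = {1, 3, 10, 12}  B5 = {1, 10, 12, 13}  B6 = {0, 10, 12, 13}  B7 = {0, 4, 10, 13}  B8 = {0, 4, 13, 14}  B9 = {0, 4, 5, 14}  B10 = {2, 4, 5, 14}  B11 = {2, 5, 7, 14}  B12 = {2, 5, 7, 11}
Tree: B1–B2, B2–B3, B3–B4, B4–B5, B5–B6, B6–B7, B7–B8, B8–B9, B9–B10, B10–B11, B11–B12

Every bag has size at most 4, so the width is 4 − 1 = 3 and tw(G) ≤ 3. For the lower bound: the 4 vertex sets {6,8,9}, {3}, {1}, {0,10,12,13} are disjoint, each induces a connected subgraph, and every pair is joined by at least one edge of G. Contracting each set to a single vertex therefore yields K_{4} as a minor, and since treewidth is minor-monotone, tw(G) ≥ tw(K_{4}) = 3. Therefore the treewidth is 3.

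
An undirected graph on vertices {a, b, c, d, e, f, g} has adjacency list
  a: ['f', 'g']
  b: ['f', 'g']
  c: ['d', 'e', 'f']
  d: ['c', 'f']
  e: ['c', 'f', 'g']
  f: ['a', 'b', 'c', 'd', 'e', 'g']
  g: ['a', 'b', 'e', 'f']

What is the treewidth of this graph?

A width-2 tree decomposition is:
Bags: B1 = {c, e, f}  B2 = {e, f, g}  B3 = {a, f, g}  B4 = {b, f, g}  B5 = {c, d, f}
Tree: B1–B2, B2–B3, B2–B4, B1–B5
Each bag holds 3 vertices, so the decomposition has width 2, which upper-bounds the treewidth. For the lower bound, the 3 vertices {c, d, f} are pairwise adjacent, and any tree decomposition puts a clique entirely inside one bag — forcing width ≥ 2. The upper and lower bounds meet at 2, so that is the treewidth.

2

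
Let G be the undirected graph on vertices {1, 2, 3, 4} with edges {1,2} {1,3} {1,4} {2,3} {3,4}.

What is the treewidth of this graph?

A width-2 tree decomposition is:
Bags: B1 = {1, 2, 3}  B2 = {1, 3, 4}
Tree: B1–B2
Each bag holds 3 vertices, so the decomposition has width 2, which upper-bounds the treewidth. For the lower bound, the 3 vertices {1, 2, 3} are pairwise adjacent, and any tree decomposition puts a clique entirely inside one bag — forcing width ≥ 2. Therefore the treewidth is 2.

2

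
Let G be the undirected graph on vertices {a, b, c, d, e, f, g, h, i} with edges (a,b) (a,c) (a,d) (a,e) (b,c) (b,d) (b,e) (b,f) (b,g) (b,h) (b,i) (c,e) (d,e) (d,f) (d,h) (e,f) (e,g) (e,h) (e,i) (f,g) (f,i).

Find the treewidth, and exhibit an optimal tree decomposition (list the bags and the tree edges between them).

Each bag holds 4 vertices, so the decomposition has width 3, which upper-bounds the treewidth. On the other hand G contains the 4-clique {b, d, e, h}. A clique must lie in a single bag of any decomposition, so no decomposition can have width below 3. Therefore the treewidth is 3.

Treewidth 3.
One such decomposition:
Bags: B1 = {a, b, d, e}  B2 = {a, b, c, e}  B3 = {b, d, e, h}  B4 = {b, d, e, f}  B5 = {b, e, f, i}  B6 = {b, e, f, g}
Tree: B1–B2, B1–B3, B3–B4, B4–B5, B5–B6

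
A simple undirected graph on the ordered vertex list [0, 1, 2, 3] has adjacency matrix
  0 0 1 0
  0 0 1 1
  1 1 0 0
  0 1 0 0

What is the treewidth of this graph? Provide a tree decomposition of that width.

Treewidth 1.
One such decomposition:
Bags: B1 = {0, 2}  B2 = {1, 2}  B3 = {1, 3}
Tree: B1–B2, B2–B3

Every bag has size at most 2, so the width is 2 − 1 = 1 and tw(G) ≤ 1. Any graph with an edge has treewidth ≥ 1, and G has the edge 0–2. Hence tw(G) = 1 exactly.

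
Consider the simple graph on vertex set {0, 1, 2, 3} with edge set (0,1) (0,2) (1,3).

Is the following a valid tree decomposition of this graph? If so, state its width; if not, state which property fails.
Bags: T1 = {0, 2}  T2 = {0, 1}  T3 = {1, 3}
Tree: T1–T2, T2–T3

Yes; width 1.

Vertex coverage: the bags together contain {0, 1, 2, 3}, the full vertex set. Edge coverage: each edge of G has both endpoints in at least one bag. Running intersection: for every vertex, the bags containing it form a connected subtree. All three properties hold, so this is a valid tree decomposition of width max|bag| − 1 = 1, and hence tw(G) ≤ 1.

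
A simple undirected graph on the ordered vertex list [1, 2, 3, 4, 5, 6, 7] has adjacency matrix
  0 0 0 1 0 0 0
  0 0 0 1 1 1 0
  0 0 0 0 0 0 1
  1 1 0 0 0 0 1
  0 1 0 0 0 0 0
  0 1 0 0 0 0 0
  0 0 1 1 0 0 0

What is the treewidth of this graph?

A width-1 tree decomposition is:
Bags: B1 = {4, 7}  B2 = {2, 4}  B3 = {2, 6}  B4 = {1, 4}  B5 = {3, 7}  B6 = {2, 5}
Tree: B1–B2, B2–B3, B1–B4, B1–B5, B2–B6
Each bag holds 2 vertices, so the decomposition has width 1, which upper-bounds the treewidth. G has an edge, so its treewidth is at least 1. Therefore the treewidth is 1.

1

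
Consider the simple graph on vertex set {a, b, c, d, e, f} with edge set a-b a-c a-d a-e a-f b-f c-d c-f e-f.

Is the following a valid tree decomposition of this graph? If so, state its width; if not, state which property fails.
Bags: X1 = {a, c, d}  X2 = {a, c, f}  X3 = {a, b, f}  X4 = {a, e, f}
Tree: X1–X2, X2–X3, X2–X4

Yes; width 2.

Vertex coverage: the bags together contain {a, b, c, d, e, f}, the full vertex set. Edge coverage: each edge of G has both endpoints in at least one bag. Running intersection: for every vertex, the bags containing it form a connected subtree. All three properties hold, so this is a valid tree decomposition of width max|bag| − 1 = 2, and hence tw(G) ≤ 2.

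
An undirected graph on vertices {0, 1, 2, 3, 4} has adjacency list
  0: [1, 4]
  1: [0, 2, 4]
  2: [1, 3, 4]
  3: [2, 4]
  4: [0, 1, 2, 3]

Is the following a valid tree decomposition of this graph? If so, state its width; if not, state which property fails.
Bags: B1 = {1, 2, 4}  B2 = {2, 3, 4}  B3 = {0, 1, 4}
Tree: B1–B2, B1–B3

Yes; width 2.

Checking the three conditions: (i) the bags cover all of {0, 1, 2, 3, 4}; (ii) for each edge, some bag contains both endpoints; (iii) the bags containing any fixed vertex form a subtree. All hold, so the decomposition is valid with width 3 − 1 = 2.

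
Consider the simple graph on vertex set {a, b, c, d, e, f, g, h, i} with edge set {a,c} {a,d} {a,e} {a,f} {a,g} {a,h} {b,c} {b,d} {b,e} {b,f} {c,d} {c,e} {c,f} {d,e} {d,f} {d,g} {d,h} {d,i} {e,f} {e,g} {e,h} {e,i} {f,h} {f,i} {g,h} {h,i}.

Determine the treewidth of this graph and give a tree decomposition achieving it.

The largest bag has 5 vertices, giving width 4; this decomposition certifies tw(G) ≤ 4. Conversely, {a, d, e, g, h} is a clique of size 5, and the vertices of any clique must share a bag in every tree decomposition; so some bag has ≥ 5 vertices and tw(G) ≥ 4. Therefore the treewidth is 4.

Treewidth 4.
Bags: B1 = {a, d, e, f, h}  B2 = {d, e, f, h, i}  B3 = {a, d, e, g, h}  B4 = {a, c, d, e, f}  B5 = {b, c, d, e, f}
Tree: B1–B2, B1–B3, B1–B4, B4–B5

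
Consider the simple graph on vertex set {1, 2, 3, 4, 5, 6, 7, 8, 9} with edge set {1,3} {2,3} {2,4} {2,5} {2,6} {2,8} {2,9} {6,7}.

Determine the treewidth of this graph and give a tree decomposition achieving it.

Treewidth 1.
One such decomposition:
Bags: B1 = {1, 3}  B2 = {2, 3}  B3 = {2, 4}  B4 = {2, 6}  B5 = {2, 8}  B6 = {2, 9}  B7 = {2, 5}  B8 = {6, 7}
Tree: B1–B2, B2–B3, B3–B4, B4–B5, B2–B6, B5–B7, B4–B8

Each bag holds 2 vertices, so the decomposition has width 1, which upper-bounds the treewidth. Since G has at least one edge (e.g. 3–1), it is not an edgeless graph, so tw(G) ≥ 1. Therefore the treewidth is 1.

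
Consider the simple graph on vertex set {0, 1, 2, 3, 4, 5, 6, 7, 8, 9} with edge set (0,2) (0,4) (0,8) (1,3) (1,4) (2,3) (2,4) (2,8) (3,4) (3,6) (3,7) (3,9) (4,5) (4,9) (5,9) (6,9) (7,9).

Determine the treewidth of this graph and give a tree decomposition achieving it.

Treewidth 2.
Bags: B1 = {3, 4, 9}  B2 = {3, 6, 9}  B3 = {2, 3, 4}  B4 = {1, 3, 4}  B5 = {0, 2, 4}  B6 = {4, 5, 9}  B7 = {3, 7, 9}  B8 = {0, 2, 8}
Tree: B1–B2, B1–B3, B3–B4, B3–B5, B1–B6, B1–B7, B5–B8

The largest bag has 3 vertices, giving width 2; this decomposition certifies tw(G) ≤ 2. For the lower bound, the 3 vertices {0, 2, 8} are pairwise adjacent, and any tree decomposition puts a clique entirely inside one bag — forcing width ≥ 2. Combining the bounds, tw(G) = 2.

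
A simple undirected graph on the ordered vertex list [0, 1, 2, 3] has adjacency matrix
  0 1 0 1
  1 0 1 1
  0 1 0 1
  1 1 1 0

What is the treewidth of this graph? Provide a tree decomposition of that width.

Every bag has size at most 3, so the width is 3 − 1 = 2 and tw(G) ≤ 2. Conversely, {0, 1, 3} is a clique of size 3, and the vertices of any clique must share a bag in every tree decomposition; so some bag has ≥ 3 vertices and tw(G) ≥ 2. Therefore the treewidth is 2.

Treewidth 2.
One such decomposition:
Bags: B1 = {0, 1, 3}  B2 = {1, 2, 3}
Tree: B1–B2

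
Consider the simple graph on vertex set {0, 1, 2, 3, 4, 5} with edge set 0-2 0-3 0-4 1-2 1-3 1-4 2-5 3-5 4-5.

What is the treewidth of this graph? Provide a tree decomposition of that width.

Every bag has size at most 4, so the width is 4 − 1 = 3 and tw(G) ≤ 3. For the lower bound: the 4 vertex sets {1,3}, {0,2}, {5}, {4} are disjoint, each induces a connected subgraph, and every pair is joined by at least one edge of G. Contracting each set to a single vertex therefore yields K_{4} as a minor, and since treewidth is minor-monotone, tw(G) ≥ tw(K_{4}) = 3. Therefore the treewidth is 3.

Treewidth 3.
One optimal decomposition is:
Bags: B1 = {0, 1, 3, 5}  B2 = {0, 1, 2, 5}  B3 = {0, 1, 4, 5}
Tree: B1–B2, B2–B3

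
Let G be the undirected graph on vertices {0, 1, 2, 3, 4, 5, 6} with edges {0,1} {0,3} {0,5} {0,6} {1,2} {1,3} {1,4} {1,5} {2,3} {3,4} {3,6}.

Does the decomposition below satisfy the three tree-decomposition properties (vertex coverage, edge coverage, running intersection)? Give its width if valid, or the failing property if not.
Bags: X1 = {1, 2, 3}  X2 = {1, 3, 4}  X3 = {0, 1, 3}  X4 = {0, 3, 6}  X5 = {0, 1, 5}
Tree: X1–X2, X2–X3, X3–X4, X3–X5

Every vertex of G appears in some bag (union = {0, 1, 2, 3, 4, 5, 6}); every edge is covered by a bag; and for each vertex v the set of bags containing v is connected in the bag tree. The decomposition is therefore valid. The largest bag has 3 vertices, so the width is 2.

Yes; width 2.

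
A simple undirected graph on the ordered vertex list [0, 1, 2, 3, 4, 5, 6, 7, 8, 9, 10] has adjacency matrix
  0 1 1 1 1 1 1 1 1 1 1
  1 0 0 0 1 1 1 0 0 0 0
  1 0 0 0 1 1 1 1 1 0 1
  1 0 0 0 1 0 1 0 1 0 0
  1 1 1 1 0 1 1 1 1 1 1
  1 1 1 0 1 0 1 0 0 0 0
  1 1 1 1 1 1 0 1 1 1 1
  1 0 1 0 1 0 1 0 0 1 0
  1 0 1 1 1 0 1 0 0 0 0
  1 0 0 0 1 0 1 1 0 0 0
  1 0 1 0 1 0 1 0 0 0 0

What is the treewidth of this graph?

A width-4 tree decomposition is:
Bags: B1 = {0, 2, 4, 6, 8}  B2 = {0, 2, 4, 5, 6}  B3 = {0, 1, 4, 5, 6}  B4 = {0, 2, 4, 6, 10}  B5 = {0, 3, 4, 6, 8}  B6 = {0, 2, 4, 6, 7}  B7 = {0, 4, 6, 7, 9}
Tree: B1–B2, B2–B3, B1–B4, B1–B5, B2–B6, B6–B7
Every bag has size at most 5, so the width is 5 − 1 = 4 and tw(G) ≤ 4. For the lower bound, the 5 vertices {0, 1, 4, 5, 6} are pairwise adjacent, and any tree decomposition puts a clique entirely inside one bag — forcing width ≥ 4. Combining the bounds, tw(G) = 4.

4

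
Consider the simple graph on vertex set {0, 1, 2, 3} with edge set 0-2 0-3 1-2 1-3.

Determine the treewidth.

A width-2 tree decomposition is:
Bags: B1 = {0, 1, 3}  B2 = {0, 1, 2}
Tree: B1–B2
Every bag has size at most 3, so the width is 3 − 1 = 2 and tw(G) ≤ 2. Since 0–3–1–2–0 is a cycle in G, G is not acyclic. Forests are exactly the graphs of treewidth ≤ 1, so tw(G) ≥ 2. Hence tw(G) = 2 exactly.

2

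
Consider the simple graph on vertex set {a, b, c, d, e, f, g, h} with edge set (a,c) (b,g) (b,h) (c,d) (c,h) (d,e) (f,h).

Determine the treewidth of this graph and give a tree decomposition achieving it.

The largest bag has 2 vertices, giving width 1; this decomposition certifies tw(G) ≤ 1. Since G has at least one edge (e.g. c–h), it is not an edgeless graph, so tw(G) ≥ 1. Hence tw(G) = 1 exactly.

Treewidth 1.
One optimal decomposition is:
Bags: B1 = {c, h}  B2 = {c, d}  B3 = {a, c}  B4 = {f, h}  B5 = {b, h}  B6 = {b, g}  B7 = {d, e}
Tree: B1–B2, B2–B3, B1–B4, B4–B5, B5–B6, B2–B7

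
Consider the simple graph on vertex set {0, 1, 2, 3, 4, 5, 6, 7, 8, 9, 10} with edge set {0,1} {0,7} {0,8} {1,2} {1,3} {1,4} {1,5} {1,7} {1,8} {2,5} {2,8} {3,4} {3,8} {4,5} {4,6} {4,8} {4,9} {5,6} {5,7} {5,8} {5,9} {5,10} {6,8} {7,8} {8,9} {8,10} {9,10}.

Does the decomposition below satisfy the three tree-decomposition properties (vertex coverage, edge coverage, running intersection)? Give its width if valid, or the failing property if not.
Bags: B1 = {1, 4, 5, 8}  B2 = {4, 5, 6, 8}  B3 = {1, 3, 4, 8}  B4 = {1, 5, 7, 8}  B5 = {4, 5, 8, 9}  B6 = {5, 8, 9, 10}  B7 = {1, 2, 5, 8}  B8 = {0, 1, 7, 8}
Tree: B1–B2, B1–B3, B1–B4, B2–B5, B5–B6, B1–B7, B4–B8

Checking the three conditions: (i) the bags cover all of {0, 1, 2, 3, 4, 5, 6, 7, 8, 9, 10}; (ii) for each edge, some bag contains both endpoints; (iii) the bags containing any fixed vertex form a subtree. All hold, so the decomposition is valid with width 4 − 1 = 3.

Yes; width 3.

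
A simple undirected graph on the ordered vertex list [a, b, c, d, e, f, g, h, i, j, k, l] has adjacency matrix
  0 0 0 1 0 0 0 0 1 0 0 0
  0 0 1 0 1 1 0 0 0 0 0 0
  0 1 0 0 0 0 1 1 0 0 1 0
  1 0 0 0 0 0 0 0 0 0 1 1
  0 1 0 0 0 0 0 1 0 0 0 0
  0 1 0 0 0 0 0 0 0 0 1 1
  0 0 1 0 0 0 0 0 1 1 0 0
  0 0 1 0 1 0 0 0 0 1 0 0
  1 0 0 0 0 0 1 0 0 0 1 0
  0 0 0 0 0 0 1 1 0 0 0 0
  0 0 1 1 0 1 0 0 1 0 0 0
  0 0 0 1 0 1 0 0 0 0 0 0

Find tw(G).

3

A width-3 tree decomposition is:
Bags: B1 = {a, d, i, l}  B2 = {d, i, k, l}  B3 = {f, i, k, l}  B4 = {f, g, i, k}  B5 = {c, f, g, k}  B6 = {b, c, f, g}  B7 = {b, c, g, j}  B8 = {b, c, h, j}  B9 = {b, e, h, j}
Tree: B1–B2, B2–B3, B3–B4, B4–B5, B5–B6, B6–B7, B7–B8, B8–B9
Every bag has size at most 4, so the width is 4 − 1 = 3 and tw(G) ≤ 3. For the lower bound: the 4 vertex sets {a,d,l}, {i}, {k}, {b,c,f,g} are disjoint, each induces a connected subgraph, and every pair is joined by at least one edge of G. Contracting each set to a single vertex therefore yields K_{4} as a minor, and since treewidth is minor-monotone, tw(G) ≥ tw(K_{4}) = 3. Hence tw(G) = 3 exactly.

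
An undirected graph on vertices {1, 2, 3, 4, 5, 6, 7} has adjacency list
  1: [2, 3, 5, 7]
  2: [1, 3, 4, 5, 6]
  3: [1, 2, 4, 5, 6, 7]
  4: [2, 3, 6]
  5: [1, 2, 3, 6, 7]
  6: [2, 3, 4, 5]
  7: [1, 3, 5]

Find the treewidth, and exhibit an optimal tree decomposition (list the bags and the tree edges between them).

Treewidth 3.
One optimal decomposition is:
Bags: B1 = {2, 3, 5, 6}  B2 = {1, 2, 3, 5}  B3 = {1, 3, 5, 7}  B4 = {2, 3, 4, 6}
Tree: B1–B2, B2–B3, B1–B4

The largest bag has 4 vertices, giving width 3; this decomposition certifies tw(G) ≤ 3. On the other hand G contains the 4-clique {2, 3, 4, 6}. A clique must lie in a single bag of any decomposition, so no decomposition can have width below 3. The upper and lower bounds meet at 3, so that is the treewidth.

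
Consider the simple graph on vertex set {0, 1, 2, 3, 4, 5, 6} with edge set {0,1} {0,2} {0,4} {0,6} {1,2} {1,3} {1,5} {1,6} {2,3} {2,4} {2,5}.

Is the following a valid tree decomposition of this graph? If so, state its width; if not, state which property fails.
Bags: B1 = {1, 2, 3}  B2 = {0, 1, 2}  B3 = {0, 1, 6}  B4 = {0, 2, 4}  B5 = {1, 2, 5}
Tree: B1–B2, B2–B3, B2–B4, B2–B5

Checking the three conditions: (i) the bags cover all of {0, 1, 2, 3, 4, 5, 6}; (ii) for each edge, some bag contains both endpoints; (iii) the bags containing any fixed vertex form a subtree. All hold, so the decomposition is valid with width 3 − 1 = 2.

Yes; width 2.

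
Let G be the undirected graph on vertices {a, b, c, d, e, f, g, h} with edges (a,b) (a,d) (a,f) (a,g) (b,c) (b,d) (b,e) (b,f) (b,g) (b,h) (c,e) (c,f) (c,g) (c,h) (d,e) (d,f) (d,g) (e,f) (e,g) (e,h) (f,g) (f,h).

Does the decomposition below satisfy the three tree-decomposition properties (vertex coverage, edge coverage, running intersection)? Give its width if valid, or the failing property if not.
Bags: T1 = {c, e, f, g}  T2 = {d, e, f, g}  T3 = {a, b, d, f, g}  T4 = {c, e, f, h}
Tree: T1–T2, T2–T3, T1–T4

No — edge (b,e) lies in no bag.

A tree decomposition must satisfy three properties: every vertex lies in some bag; for every edge, both endpoints lie together in some bag; and for every vertex, the bags containing it form a connected subtree. Here edge (b,e) lies in no bag, so the decomposition is invalid.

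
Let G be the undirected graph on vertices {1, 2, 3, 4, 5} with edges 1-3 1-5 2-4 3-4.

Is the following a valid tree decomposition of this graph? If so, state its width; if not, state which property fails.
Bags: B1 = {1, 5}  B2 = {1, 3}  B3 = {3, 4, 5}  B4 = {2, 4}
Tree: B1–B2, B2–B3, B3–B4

No — bags containing vertex 5 are not connected in the tree.

A tree decomposition must satisfy three properties: every vertex lies in some bag; for every edge, both endpoints lie together in some bag; and for every vertex, the bags containing it form a connected subtree. Here bags containing vertex 5 are not connected in the tree, so the decomposition is invalid.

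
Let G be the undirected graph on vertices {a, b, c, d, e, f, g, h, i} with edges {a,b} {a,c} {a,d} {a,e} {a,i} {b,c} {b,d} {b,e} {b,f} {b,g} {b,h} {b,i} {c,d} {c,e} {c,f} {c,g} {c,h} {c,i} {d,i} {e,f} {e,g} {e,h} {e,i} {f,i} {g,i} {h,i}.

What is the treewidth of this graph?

A width-4 tree decomposition is:
Bags: B1 = {a, b, c, d, i}  B2 = {a, b, c, e, i}  B3 = {b, c, e, g, i}  B4 = {b, c, e, h, i}  B5 = {b, c, e, f, i}
Tree: B1–B2, B2–B3, B2–B4, B4–B5
Every bag has size at most 5, so the width is 5 − 1 = 4 and tw(G) ≤ 4. On the other hand G contains the 5-clique {a, b, c, d, i}. A clique must lie in a single bag of any decomposition, so no decomposition can have width below 4. Therefore the treewidth is 4.

4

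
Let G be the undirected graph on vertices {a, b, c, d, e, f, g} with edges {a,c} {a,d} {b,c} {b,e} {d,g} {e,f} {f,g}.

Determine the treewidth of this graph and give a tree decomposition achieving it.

The largest bag has 3 vertices, giving width 2; this decomposition certifies tw(G) ≤ 2. For the lower bound, G contains the cycle g–d–a–c–b–e–f–g, so G is not a forest; only forests have treewidth ≤ 1, hence tw(G) ≥ 2. Hence tw(G) = 2 exactly.

Treewidth 2.
One optimal decomposition is:
Bags: B1 = {a, d, g}  B2 = {a, c, g}  B3 = {b, c, g}  B4 = {b, e, g}  B5 = {e, f, g}
Tree: B1–B2, B2–B3, B3–B4, B4–B5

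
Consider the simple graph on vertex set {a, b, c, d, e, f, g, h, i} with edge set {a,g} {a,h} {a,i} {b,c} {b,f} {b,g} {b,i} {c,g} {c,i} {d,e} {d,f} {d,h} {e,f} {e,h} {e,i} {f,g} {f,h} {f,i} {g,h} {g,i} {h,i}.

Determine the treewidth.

A width-3 tree decomposition is:
Bags: B1 = {e, f, h, i}  B2 = {f, g, h, i}  B3 = {b, f, g, i}  B4 = {b, c, g, i}  B5 = {a, g, h, i}  B6 = {d, e, f, h}
Tree: B1–B2, B2–B3, B3–B4, B2–B5, B1–B6
Every bag has size at most 4, so the width is 4 − 1 = 3 and tw(G) ≤ 3. Conversely, {d, e, f, h} is a clique of size 4, and the vertices of any clique must share a bag in every tree decomposition; so some bag has ≥ 4 vertices and tw(G) ≥ 3. Combining the bounds, tw(G) = 3.

3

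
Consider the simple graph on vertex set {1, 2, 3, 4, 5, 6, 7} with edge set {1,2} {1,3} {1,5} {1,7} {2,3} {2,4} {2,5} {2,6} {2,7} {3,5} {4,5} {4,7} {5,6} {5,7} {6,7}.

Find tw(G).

3

A width-3 tree decomposition is:
Bags: B1 = {1, 2, 3, 5}  B2 = {1, 2, 5, 7}  B3 = {2, 5, 6, 7}  B4 = {2, 4, 5, 7}
Tree: B1–B2, B2–B3, B3–B4
Every bag has size at most 4, so the width is 4 − 1 = 3 and tw(G) ≤ 3. Conversely, {1, 2, 3, 5} is a clique of size 4, and the vertices of any clique must share a bag in every tree decomposition; so some bag has ≥ 4 vertices and tw(G) ≥ 3. Therefore the treewidth is 3.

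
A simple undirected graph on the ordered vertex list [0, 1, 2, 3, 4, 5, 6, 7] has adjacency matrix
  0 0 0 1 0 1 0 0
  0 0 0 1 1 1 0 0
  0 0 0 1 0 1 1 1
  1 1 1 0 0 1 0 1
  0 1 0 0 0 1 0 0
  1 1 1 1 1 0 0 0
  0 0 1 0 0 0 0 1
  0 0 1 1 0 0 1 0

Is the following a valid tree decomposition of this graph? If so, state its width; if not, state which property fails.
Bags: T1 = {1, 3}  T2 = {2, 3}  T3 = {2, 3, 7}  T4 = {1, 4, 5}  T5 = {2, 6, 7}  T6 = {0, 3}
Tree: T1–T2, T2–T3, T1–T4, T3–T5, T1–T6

No — edge (5,3) lies in no bag.

A tree decomposition must satisfy three properties: every vertex lies in some bag; for every edge, both endpoints lie together in some bag; and for every vertex, the bags containing it form a connected subtree. Here edge (5,3) lies in no bag, so the decomposition is invalid.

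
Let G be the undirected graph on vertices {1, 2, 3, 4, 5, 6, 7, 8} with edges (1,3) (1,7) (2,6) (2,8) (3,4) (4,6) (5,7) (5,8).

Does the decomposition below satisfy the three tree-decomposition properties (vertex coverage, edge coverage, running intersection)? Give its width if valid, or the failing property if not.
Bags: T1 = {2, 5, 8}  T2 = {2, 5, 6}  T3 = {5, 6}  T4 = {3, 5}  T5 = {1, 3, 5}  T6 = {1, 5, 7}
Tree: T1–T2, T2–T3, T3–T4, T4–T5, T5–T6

No — vertex 4 appears in no bag.

A tree decomposition must satisfy three properties: every vertex lies in some bag; for every edge, both endpoints lie together in some bag; and for every vertex, the bags containing it form a connected subtree. Here vertex 4 appears in no bag, so the decomposition is invalid.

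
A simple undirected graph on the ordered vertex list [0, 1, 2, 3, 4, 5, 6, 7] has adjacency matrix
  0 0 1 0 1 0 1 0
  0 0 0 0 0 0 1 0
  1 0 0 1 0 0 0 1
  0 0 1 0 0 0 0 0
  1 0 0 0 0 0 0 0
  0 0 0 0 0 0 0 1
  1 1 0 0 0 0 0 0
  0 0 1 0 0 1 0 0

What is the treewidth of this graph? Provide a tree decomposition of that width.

The largest bag has 2 vertices, giving width 1; this decomposition certifies tw(G) ≤ 1. Since G has at least one edge (e.g. 6–0), it is not an edgeless graph, so tw(G) ≥ 1. Hence tw(G) = 1 exactly.

Treewidth 1.
One optimal decomposition is:
Bags: B1 = {0, 6}  B2 = {0, 2}  B3 = {2, 3}  B4 = {1, 6}  B5 = {2, 7}  B6 = {0, 4}  B7 = {5, 7}
Tree: B1–B2, B2–B3, B1–B4, B3–B5, B2–B6, B5–B7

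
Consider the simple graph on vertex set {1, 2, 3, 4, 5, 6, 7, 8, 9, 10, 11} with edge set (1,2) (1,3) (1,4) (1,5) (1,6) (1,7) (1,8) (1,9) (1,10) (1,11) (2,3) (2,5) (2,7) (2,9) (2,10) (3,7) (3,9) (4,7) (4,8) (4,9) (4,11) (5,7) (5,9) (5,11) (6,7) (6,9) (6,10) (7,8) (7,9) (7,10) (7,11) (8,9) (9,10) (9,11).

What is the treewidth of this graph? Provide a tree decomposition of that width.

Every bag has size at most 5, so the width is 5 − 1 = 4 and tw(G) ≤ 4. On the other hand G contains the 5-clique {1, 2, 7, 9, 10}. A clique must lie in a single bag of any decomposition, so no decomposition can have width below 4. Hence tw(G) = 4 exactly.

Treewidth 4.
Bags: B1 = {1, 2, 7, 9, 10}  B2 = {1, 6, 7, 9, 10}  B3 = {1, 2, 5, 7, 9}  B4 = {1, 5, 7, 9, 11}  B5 = {1, 4, 7, 9, 11}  B6 = {1, 2, 3, 7, 9}  B7 = {1, 4, 7, 8, 9}
Tree: B1–B2, B1–B3, B3–B4, B4–B5, B3–B6, B5–B7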